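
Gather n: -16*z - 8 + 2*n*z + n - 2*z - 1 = n*(2*z + 1) - 18*z - 9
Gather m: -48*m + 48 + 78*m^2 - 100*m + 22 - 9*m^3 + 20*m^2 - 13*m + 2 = -9*m^3 + 98*m^2 - 161*m + 72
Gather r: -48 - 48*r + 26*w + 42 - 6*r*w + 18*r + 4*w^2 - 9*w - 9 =r*(-6*w - 30) + 4*w^2 + 17*w - 15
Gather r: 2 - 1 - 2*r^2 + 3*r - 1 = -2*r^2 + 3*r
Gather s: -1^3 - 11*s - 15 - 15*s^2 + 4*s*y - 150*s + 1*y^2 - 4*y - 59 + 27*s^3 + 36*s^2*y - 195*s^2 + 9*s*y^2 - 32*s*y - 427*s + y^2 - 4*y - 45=27*s^3 + s^2*(36*y - 210) + s*(9*y^2 - 28*y - 588) + 2*y^2 - 8*y - 120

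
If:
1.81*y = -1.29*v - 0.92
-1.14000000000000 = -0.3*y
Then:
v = -6.04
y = 3.80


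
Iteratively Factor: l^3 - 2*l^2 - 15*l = (l + 3)*(l^2 - 5*l) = (l - 5)*(l + 3)*(l)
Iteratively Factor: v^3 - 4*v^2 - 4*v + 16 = (v - 2)*(v^2 - 2*v - 8) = (v - 2)*(v + 2)*(v - 4)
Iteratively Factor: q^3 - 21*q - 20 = (q + 1)*(q^2 - q - 20) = (q + 1)*(q + 4)*(q - 5)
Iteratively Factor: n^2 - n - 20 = (n - 5)*(n + 4)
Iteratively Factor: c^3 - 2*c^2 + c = (c)*(c^2 - 2*c + 1) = c*(c - 1)*(c - 1)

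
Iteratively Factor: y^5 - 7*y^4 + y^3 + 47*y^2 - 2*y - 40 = (y - 5)*(y^4 - 2*y^3 - 9*y^2 + 2*y + 8) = (y - 5)*(y + 2)*(y^3 - 4*y^2 - y + 4) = (y - 5)*(y + 1)*(y + 2)*(y^2 - 5*y + 4) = (y - 5)*(y - 4)*(y + 1)*(y + 2)*(y - 1)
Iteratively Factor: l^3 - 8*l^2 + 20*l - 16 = (l - 2)*(l^2 - 6*l + 8) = (l - 4)*(l - 2)*(l - 2)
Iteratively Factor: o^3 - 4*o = (o - 2)*(o^2 + 2*o) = o*(o - 2)*(o + 2)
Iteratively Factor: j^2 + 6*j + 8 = (j + 4)*(j + 2)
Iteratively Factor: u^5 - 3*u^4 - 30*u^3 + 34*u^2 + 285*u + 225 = (u + 1)*(u^4 - 4*u^3 - 26*u^2 + 60*u + 225) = (u + 1)*(u + 3)*(u^3 - 7*u^2 - 5*u + 75) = (u - 5)*(u + 1)*(u + 3)*(u^2 - 2*u - 15) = (u - 5)^2*(u + 1)*(u + 3)*(u + 3)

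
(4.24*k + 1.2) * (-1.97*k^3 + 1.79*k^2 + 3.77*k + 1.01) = -8.3528*k^4 + 5.2256*k^3 + 18.1328*k^2 + 8.8064*k + 1.212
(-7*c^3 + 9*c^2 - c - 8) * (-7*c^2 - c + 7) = 49*c^5 - 56*c^4 - 51*c^3 + 120*c^2 + c - 56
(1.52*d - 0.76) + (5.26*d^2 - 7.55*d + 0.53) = 5.26*d^2 - 6.03*d - 0.23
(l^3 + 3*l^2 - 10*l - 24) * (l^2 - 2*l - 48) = l^5 + l^4 - 64*l^3 - 148*l^2 + 528*l + 1152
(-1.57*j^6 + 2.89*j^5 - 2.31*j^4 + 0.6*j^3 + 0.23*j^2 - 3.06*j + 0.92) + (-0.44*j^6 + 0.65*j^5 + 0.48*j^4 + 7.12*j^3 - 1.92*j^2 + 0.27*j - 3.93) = -2.01*j^6 + 3.54*j^5 - 1.83*j^4 + 7.72*j^3 - 1.69*j^2 - 2.79*j - 3.01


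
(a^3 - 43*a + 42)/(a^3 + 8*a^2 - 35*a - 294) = (a - 1)/(a + 7)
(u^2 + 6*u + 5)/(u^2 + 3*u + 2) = (u + 5)/(u + 2)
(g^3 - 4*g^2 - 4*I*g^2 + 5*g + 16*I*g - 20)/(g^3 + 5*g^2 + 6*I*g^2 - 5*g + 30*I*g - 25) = (g^2 - g*(4 + 5*I) + 20*I)/(g^2 + 5*g*(1 + I) + 25*I)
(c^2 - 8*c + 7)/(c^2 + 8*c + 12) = (c^2 - 8*c + 7)/(c^2 + 8*c + 12)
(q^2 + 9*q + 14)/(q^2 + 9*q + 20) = (q^2 + 9*q + 14)/(q^2 + 9*q + 20)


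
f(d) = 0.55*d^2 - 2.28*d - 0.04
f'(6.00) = 4.32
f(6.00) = 6.08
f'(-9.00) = -12.18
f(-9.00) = 65.03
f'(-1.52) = -3.95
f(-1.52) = 4.70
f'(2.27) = 0.22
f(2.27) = -2.38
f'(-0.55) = -2.88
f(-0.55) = 1.38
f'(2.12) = 0.05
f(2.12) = -2.40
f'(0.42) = -1.82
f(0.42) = -0.90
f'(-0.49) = -2.82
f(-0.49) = 1.21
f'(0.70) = -1.51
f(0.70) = -1.37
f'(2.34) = 0.29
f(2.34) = -2.36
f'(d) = 1.1*d - 2.28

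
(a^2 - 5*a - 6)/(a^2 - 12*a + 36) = (a + 1)/(a - 6)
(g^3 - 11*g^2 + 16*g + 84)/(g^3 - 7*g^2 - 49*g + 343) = (g^2 - 4*g - 12)/(g^2 - 49)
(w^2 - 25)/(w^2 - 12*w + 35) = (w + 5)/(w - 7)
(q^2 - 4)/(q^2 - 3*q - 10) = (q - 2)/(q - 5)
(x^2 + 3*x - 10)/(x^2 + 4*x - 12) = (x + 5)/(x + 6)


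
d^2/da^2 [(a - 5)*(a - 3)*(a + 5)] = 6*a - 6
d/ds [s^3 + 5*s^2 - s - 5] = 3*s^2 + 10*s - 1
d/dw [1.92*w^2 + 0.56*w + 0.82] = 3.84*w + 0.56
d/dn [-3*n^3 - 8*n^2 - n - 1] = -9*n^2 - 16*n - 1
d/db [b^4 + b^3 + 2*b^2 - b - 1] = 4*b^3 + 3*b^2 + 4*b - 1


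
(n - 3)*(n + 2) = n^2 - n - 6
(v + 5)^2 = v^2 + 10*v + 25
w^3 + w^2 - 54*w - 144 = (w - 8)*(w + 3)*(w + 6)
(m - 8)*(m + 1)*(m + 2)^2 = m^4 - 3*m^3 - 32*m^2 - 60*m - 32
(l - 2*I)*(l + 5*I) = l^2 + 3*I*l + 10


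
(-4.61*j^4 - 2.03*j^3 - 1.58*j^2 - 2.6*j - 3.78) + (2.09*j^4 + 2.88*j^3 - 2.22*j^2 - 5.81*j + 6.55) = -2.52*j^4 + 0.85*j^3 - 3.8*j^2 - 8.41*j + 2.77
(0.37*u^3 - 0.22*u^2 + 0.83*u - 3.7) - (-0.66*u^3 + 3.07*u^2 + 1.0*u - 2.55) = 1.03*u^3 - 3.29*u^2 - 0.17*u - 1.15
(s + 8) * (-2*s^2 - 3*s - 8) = -2*s^3 - 19*s^2 - 32*s - 64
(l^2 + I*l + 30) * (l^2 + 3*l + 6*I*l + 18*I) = l^4 + 3*l^3 + 7*I*l^3 + 24*l^2 + 21*I*l^2 + 72*l + 180*I*l + 540*I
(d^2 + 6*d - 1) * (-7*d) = -7*d^3 - 42*d^2 + 7*d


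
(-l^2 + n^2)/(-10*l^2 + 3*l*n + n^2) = (-l^2 + n^2)/(-10*l^2 + 3*l*n + n^2)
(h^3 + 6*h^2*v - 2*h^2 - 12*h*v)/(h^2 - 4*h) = (h^2 + 6*h*v - 2*h - 12*v)/(h - 4)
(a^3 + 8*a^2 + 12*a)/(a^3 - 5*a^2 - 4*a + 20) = a*(a + 6)/(a^2 - 7*a + 10)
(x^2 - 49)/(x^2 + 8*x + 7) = (x - 7)/(x + 1)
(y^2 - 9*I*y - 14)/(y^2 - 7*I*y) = (y - 2*I)/y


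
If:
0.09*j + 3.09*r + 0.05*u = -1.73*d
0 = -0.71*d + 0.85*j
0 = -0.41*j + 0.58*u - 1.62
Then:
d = 1.69357609069048*u - 4.73033321882515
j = 1.41463414634146*u - 3.95121951219512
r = 2.76345832513432 - 1.00556754371044*u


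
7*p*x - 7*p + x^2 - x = (7*p + x)*(x - 1)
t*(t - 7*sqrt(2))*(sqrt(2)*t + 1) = sqrt(2)*t^3 - 13*t^2 - 7*sqrt(2)*t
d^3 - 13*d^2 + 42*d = d*(d - 7)*(d - 6)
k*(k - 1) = k^2 - k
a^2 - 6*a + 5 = (a - 5)*(a - 1)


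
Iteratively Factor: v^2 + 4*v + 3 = (v + 1)*(v + 3)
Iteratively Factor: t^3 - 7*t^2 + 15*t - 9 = (t - 1)*(t^2 - 6*t + 9) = (t - 3)*(t - 1)*(t - 3)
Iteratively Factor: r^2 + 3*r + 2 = (r + 2)*(r + 1)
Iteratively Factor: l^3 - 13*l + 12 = (l - 1)*(l^2 + l - 12) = (l - 3)*(l - 1)*(l + 4)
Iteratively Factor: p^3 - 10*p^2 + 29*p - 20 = (p - 5)*(p^2 - 5*p + 4) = (p - 5)*(p - 1)*(p - 4)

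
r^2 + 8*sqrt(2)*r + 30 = (r + 3*sqrt(2))*(r + 5*sqrt(2))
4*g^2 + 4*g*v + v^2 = (2*g + v)^2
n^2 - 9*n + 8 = (n - 8)*(n - 1)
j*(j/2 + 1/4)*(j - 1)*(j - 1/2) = j^4/2 - j^3/2 - j^2/8 + j/8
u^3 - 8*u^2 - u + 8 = (u - 8)*(u - 1)*(u + 1)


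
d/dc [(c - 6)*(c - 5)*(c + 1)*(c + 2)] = 4*c^3 - 24*c^2 - 2*c + 68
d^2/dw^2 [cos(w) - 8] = -cos(w)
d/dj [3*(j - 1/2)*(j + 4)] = 6*j + 21/2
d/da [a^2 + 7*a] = 2*a + 7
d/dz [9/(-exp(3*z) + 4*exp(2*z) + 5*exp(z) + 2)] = (27*exp(2*z) - 72*exp(z) - 45)*exp(z)/(-exp(3*z) + 4*exp(2*z) + 5*exp(z) + 2)^2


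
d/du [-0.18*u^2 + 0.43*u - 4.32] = 0.43 - 0.36*u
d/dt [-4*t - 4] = -4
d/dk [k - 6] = 1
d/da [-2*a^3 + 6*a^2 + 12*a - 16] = -6*a^2 + 12*a + 12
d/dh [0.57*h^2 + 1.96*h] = 1.14*h + 1.96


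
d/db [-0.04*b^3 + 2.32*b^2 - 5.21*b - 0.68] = -0.12*b^2 + 4.64*b - 5.21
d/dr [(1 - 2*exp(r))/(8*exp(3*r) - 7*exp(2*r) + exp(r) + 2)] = ((2*exp(r) - 1)*(24*exp(2*r) - 14*exp(r) + 1) - 16*exp(3*r) + 14*exp(2*r) - 2*exp(r) - 4)*exp(r)/(8*exp(3*r) - 7*exp(2*r) + exp(r) + 2)^2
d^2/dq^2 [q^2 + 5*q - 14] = 2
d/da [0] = 0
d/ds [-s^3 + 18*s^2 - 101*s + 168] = -3*s^2 + 36*s - 101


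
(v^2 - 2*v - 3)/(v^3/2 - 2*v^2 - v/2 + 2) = 2*(v - 3)/(v^2 - 5*v + 4)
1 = 1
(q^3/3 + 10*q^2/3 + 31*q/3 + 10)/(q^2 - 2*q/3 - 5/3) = (q^3 + 10*q^2 + 31*q + 30)/(3*q^2 - 2*q - 5)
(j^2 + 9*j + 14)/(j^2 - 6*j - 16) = (j + 7)/(j - 8)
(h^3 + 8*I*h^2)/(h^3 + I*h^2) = (h + 8*I)/(h + I)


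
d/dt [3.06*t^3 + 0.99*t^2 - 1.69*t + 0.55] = 9.18*t^2 + 1.98*t - 1.69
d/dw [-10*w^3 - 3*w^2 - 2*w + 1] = -30*w^2 - 6*w - 2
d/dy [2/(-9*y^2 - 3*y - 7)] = 6*(6*y + 1)/(9*y^2 + 3*y + 7)^2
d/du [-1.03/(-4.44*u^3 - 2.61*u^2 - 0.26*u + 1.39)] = (-13.7196*u^2 - 5.3766*u - 0.2678)/(4.44*u^3 + 2.61*u^2 + 0.26*u - 1.39)^2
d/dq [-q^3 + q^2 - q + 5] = -3*q^2 + 2*q - 1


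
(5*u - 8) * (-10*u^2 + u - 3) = -50*u^3 + 85*u^2 - 23*u + 24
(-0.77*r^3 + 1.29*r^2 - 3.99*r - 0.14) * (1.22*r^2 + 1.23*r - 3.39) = -0.9394*r^5 + 0.6267*r^4 - 0.6708*r^3 - 9.4516*r^2 + 13.3539*r + 0.4746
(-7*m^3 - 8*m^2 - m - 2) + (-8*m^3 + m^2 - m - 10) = -15*m^3 - 7*m^2 - 2*m - 12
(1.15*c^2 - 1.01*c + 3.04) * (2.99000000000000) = 3.4385*c^2 - 3.0199*c + 9.0896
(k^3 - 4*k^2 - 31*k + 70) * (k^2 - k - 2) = k^5 - 5*k^4 - 29*k^3 + 109*k^2 - 8*k - 140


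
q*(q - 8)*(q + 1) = q^3 - 7*q^2 - 8*q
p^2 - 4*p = p*(p - 4)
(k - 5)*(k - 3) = k^2 - 8*k + 15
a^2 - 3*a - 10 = (a - 5)*(a + 2)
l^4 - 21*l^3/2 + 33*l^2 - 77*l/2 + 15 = (l - 6)*(l - 5/2)*(l - 1)^2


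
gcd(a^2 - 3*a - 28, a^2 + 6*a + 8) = a + 4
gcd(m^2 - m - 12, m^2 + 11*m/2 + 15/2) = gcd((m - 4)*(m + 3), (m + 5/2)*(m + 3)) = m + 3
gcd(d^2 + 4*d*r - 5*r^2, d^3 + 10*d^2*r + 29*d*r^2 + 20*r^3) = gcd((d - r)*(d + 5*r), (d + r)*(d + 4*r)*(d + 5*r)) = d + 5*r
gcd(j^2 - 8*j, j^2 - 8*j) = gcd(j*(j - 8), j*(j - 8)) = j^2 - 8*j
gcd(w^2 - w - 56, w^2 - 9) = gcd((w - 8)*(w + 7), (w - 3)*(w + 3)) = 1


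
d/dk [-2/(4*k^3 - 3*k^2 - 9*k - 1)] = 6*(4*k^2 - 2*k - 3)/(-4*k^3 + 3*k^2 + 9*k + 1)^2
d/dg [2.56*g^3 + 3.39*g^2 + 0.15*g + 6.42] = 7.68*g^2 + 6.78*g + 0.15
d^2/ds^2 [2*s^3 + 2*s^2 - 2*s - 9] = 12*s + 4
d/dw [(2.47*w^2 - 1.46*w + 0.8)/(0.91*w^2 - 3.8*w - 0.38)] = (-8.0574*w^2 - 3.3332*w + 3.5948)/(0.8281*w^4 - 6.916*w^3 + 13.7484*w^2 + 2.888*w + 0.1444)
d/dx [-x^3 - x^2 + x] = -3*x^2 - 2*x + 1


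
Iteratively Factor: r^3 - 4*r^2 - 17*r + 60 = (r + 4)*(r^2 - 8*r + 15) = (r - 5)*(r + 4)*(r - 3)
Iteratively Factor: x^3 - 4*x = (x + 2)*(x^2 - 2*x) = (x - 2)*(x + 2)*(x)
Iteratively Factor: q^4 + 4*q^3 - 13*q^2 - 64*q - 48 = (q + 1)*(q^3 + 3*q^2 - 16*q - 48) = (q - 4)*(q + 1)*(q^2 + 7*q + 12) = (q - 4)*(q + 1)*(q + 3)*(q + 4)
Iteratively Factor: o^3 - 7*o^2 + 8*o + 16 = (o + 1)*(o^2 - 8*o + 16) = (o - 4)*(o + 1)*(o - 4)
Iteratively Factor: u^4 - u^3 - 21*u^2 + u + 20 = (u - 1)*(u^3 - 21*u - 20) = (u - 1)*(u + 1)*(u^2 - u - 20) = (u - 1)*(u + 1)*(u + 4)*(u - 5)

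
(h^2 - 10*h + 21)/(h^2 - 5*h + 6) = (h - 7)/(h - 2)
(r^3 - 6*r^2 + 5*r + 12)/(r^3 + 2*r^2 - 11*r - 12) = (r - 4)/(r + 4)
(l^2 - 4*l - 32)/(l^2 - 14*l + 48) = (l + 4)/(l - 6)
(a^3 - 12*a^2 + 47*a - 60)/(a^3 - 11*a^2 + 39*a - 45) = (a - 4)/(a - 3)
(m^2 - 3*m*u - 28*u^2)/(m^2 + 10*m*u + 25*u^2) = (m^2 - 3*m*u - 28*u^2)/(m^2 + 10*m*u + 25*u^2)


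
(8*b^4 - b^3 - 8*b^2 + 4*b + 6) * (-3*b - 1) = -24*b^5 - 5*b^4 + 25*b^3 - 4*b^2 - 22*b - 6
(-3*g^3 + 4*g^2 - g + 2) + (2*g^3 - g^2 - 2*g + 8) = -g^3 + 3*g^2 - 3*g + 10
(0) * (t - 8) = 0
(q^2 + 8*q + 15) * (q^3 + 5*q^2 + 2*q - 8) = q^5 + 13*q^4 + 57*q^3 + 83*q^2 - 34*q - 120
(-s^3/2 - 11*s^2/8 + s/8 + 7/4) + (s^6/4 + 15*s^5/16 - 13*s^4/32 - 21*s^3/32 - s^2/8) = s^6/4 + 15*s^5/16 - 13*s^4/32 - 37*s^3/32 - 3*s^2/2 + s/8 + 7/4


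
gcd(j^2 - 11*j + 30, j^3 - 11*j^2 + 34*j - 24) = j - 6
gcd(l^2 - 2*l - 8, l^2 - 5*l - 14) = l + 2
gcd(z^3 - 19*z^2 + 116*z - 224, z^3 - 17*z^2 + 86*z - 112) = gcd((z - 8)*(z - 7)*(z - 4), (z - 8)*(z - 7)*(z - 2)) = z^2 - 15*z + 56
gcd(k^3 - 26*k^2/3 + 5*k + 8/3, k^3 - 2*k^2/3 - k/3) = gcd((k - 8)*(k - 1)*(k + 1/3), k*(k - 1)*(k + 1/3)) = k^2 - 2*k/3 - 1/3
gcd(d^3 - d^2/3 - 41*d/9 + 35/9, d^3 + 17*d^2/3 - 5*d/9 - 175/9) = d^2 + 2*d/3 - 35/9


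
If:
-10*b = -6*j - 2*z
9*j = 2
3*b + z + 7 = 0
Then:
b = -19/24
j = 2/9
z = -37/8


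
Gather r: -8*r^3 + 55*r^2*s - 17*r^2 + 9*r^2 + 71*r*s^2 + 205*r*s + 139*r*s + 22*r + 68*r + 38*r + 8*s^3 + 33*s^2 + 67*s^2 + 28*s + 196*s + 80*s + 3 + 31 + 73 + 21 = -8*r^3 + r^2*(55*s - 8) + r*(71*s^2 + 344*s + 128) + 8*s^3 + 100*s^2 + 304*s + 128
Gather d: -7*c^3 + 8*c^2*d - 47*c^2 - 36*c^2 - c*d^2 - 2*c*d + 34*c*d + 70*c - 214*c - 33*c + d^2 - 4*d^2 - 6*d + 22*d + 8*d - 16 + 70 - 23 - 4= -7*c^3 - 83*c^2 - 177*c + d^2*(-c - 3) + d*(8*c^2 + 32*c + 24) + 27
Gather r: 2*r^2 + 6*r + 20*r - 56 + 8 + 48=2*r^2 + 26*r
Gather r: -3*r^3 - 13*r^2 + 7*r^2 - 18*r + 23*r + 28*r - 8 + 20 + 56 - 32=-3*r^3 - 6*r^2 + 33*r + 36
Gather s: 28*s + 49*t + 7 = 28*s + 49*t + 7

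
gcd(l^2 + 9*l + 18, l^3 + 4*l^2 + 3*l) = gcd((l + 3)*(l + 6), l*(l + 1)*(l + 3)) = l + 3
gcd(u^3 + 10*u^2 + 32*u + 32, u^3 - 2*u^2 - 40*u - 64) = u^2 + 6*u + 8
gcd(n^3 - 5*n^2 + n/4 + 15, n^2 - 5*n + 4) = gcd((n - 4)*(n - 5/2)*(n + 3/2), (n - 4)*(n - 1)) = n - 4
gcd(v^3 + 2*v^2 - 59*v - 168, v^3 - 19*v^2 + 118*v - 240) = v - 8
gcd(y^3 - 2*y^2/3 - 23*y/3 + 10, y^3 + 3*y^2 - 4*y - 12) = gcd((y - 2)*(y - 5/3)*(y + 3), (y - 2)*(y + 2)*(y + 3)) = y^2 + y - 6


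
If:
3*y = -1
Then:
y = -1/3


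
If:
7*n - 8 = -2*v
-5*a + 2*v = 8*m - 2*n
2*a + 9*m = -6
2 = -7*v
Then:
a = 3180/1421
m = -1654/1421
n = 60/49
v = -2/7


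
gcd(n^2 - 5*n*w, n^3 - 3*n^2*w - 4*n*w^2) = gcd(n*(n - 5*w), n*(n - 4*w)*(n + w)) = n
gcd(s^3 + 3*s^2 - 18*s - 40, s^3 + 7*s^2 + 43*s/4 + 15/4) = s + 5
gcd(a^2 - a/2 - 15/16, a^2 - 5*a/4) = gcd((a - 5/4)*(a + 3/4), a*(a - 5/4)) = a - 5/4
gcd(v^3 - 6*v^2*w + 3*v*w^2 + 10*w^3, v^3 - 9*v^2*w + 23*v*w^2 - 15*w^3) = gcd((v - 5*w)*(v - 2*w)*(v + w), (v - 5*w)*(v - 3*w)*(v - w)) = v - 5*w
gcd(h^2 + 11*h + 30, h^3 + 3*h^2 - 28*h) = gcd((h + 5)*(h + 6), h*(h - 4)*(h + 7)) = 1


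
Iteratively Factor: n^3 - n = (n)*(n^2 - 1) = n*(n + 1)*(n - 1)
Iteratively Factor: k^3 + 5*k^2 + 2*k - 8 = (k + 2)*(k^2 + 3*k - 4) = (k - 1)*(k + 2)*(k + 4)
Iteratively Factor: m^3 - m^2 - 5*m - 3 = (m - 3)*(m^2 + 2*m + 1) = (m - 3)*(m + 1)*(m + 1)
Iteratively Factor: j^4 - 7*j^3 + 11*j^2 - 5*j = (j - 1)*(j^3 - 6*j^2 + 5*j) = (j - 5)*(j - 1)*(j^2 - j) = (j - 5)*(j - 1)^2*(j)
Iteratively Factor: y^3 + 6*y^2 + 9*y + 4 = (y + 1)*(y^2 + 5*y + 4) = (y + 1)*(y + 4)*(y + 1)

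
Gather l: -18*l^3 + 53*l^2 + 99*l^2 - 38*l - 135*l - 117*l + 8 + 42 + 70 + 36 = -18*l^3 + 152*l^2 - 290*l + 156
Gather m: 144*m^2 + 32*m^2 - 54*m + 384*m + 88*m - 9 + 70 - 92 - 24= 176*m^2 + 418*m - 55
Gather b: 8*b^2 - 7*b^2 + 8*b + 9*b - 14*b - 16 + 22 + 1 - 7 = b^2 + 3*b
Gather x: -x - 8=-x - 8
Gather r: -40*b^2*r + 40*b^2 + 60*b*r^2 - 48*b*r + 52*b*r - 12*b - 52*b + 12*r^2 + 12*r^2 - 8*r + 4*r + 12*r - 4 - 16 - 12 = 40*b^2 - 64*b + r^2*(60*b + 24) + r*(-40*b^2 + 4*b + 8) - 32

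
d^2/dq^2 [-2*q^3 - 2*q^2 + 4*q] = -12*q - 4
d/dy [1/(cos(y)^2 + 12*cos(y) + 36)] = 2*sin(y)/(cos(y) + 6)^3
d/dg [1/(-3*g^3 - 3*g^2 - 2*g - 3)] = (9*g^2 + 6*g + 2)/(3*g^3 + 3*g^2 + 2*g + 3)^2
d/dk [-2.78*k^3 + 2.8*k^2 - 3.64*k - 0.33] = -8.34*k^2 + 5.6*k - 3.64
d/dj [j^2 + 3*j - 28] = 2*j + 3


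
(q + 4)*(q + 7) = q^2 + 11*q + 28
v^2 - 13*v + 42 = (v - 7)*(v - 6)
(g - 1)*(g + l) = g^2 + g*l - g - l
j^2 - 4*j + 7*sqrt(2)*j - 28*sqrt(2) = (j - 4)*(j + 7*sqrt(2))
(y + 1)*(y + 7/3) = y^2 + 10*y/3 + 7/3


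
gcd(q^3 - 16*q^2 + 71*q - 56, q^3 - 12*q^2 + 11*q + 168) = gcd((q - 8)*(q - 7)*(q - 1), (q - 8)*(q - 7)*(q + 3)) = q^2 - 15*q + 56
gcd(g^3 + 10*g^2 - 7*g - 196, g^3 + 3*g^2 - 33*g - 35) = g + 7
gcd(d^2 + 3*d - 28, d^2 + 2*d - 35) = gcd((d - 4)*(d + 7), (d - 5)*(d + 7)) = d + 7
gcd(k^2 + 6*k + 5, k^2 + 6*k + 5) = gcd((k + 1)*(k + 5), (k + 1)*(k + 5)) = k^2 + 6*k + 5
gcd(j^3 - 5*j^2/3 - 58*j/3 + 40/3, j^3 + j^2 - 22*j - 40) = j^2 - j - 20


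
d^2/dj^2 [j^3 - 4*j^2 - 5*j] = 6*j - 8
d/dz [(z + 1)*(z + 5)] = 2*z + 6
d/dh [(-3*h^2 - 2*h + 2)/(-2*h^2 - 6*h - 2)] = (7*h^2 + 10*h + 8)/(2*(h^4 + 6*h^3 + 11*h^2 + 6*h + 1))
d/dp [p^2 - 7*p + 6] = 2*p - 7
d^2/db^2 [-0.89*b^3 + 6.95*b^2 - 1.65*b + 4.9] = 13.9 - 5.34*b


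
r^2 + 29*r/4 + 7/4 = (r + 1/4)*(r + 7)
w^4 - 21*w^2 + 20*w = w*(w - 4)*(w - 1)*(w + 5)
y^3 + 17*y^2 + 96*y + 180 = (y + 5)*(y + 6)^2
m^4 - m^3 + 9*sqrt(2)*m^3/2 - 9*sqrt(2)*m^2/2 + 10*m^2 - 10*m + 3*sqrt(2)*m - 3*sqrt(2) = (m - 1)*(m + sqrt(2)/2)*(m + sqrt(2))*(m + 3*sqrt(2))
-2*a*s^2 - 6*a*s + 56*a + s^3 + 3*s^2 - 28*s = (-2*a + s)*(s - 4)*(s + 7)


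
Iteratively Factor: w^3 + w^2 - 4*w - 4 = (w + 2)*(w^2 - w - 2) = (w + 1)*(w + 2)*(w - 2)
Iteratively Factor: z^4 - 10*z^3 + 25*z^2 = (z)*(z^3 - 10*z^2 + 25*z) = z*(z - 5)*(z^2 - 5*z) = z^2*(z - 5)*(z - 5)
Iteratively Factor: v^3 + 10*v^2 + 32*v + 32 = (v + 4)*(v^2 + 6*v + 8) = (v + 4)^2*(v + 2)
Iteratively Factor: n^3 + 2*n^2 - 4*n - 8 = (n - 2)*(n^2 + 4*n + 4) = (n - 2)*(n + 2)*(n + 2)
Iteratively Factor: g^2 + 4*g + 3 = (g + 1)*(g + 3)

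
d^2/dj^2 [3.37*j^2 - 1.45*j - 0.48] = 6.74000000000000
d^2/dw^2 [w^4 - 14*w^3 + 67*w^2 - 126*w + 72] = 12*w^2 - 84*w + 134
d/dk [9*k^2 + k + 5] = 18*k + 1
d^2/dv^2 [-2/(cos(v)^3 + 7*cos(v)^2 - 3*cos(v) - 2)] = 16*(9*(1 - cos(2*v))^3 - 154*(1 - cos(2*v))^2*cos(v) - 410*(1 - cos(2*v))^2 - 230*cos(v) - 688*cos(2*v) + 6*cos(3*v) + 1248)/(9*cos(v) - 14*cos(2*v) - cos(3*v) - 6)^3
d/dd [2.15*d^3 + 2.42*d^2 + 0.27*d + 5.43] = 6.45*d^2 + 4.84*d + 0.27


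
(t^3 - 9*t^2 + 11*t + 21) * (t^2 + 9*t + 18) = t^5 - 52*t^3 - 42*t^2 + 387*t + 378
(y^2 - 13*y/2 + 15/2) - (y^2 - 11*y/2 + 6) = 3/2 - y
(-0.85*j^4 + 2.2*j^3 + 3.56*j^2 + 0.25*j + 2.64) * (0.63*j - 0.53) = -0.5355*j^5 + 1.8365*j^4 + 1.0768*j^3 - 1.7293*j^2 + 1.5307*j - 1.3992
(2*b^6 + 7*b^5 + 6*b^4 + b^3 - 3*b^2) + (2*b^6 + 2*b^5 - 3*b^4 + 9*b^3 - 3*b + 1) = 4*b^6 + 9*b^5 + 3*b^4 + 10*b^3 - 3*b^2 - 3*b + 1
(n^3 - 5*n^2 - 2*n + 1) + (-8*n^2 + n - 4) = n^3 - 13*n^2 - n - 3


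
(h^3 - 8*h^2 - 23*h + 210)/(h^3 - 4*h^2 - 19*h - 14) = (h^2 - h - 30)/(h^2 + 3*h + 2)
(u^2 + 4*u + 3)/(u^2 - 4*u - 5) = (u + 3)/(u - 5)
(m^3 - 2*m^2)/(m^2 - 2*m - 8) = m^2*(2 - m)/(-m^2 + 2*m + 8)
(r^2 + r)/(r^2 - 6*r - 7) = r/(r - 7)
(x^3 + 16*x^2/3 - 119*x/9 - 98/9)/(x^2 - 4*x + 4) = (9*x^3 + 48*x^2 - 119*x - 98)/(9*(x^2 - 4*x + 4))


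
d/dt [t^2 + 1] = 2*t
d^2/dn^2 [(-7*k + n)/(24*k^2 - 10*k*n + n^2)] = 2*(-4*(5*k - n)^2*(7*k - n) + (17*k - 3*n)*(24*k^2 - 10*k*n + n^2))/(24*k^2 - 10*k*n + n^2)^3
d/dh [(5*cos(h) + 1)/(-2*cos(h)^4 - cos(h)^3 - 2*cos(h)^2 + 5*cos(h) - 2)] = (-15*(1 - cos(2*h))^2 - 35*cos(h) - 73*cos(2*h) - 9*cos(3*h) + 17)*sin(h)/(2*(2*cos(h)^4 + cos(h)^3 + 2*cos(h)^2 - 5*cos(h) + 2)^2)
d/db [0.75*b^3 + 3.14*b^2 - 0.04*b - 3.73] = 2.25*b^2 + 6.28*b - 0.04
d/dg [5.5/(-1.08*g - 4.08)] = 5.94/(1.08*g + 4.08)^2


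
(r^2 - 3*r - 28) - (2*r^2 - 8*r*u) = -r^2 + 8*r*u - 3*r - 28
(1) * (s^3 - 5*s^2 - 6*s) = s^3 - 5*s^2 - 6*s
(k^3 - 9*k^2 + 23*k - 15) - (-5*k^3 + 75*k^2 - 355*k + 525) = 6*k^3 - 84*k^2 + 378*k - 540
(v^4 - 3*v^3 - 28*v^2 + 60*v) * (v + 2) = v^5 - v^4 - 34*v^3 + 4*v^2 + 120*v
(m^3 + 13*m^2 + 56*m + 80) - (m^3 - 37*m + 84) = 13*m^2 + 93*m - 4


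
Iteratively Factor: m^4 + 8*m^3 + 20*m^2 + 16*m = (m + 2)*(m^3 + 6*m^2 + 8*m) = m*(m + 2)*(m^2 + 6*m + 8) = m*(m + 2)*(m + 4)*(m + 2)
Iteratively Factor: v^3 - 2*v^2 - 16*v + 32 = (v - 2)*(v^2 - 16) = (v - 4)*(v - 2)*(v + 4)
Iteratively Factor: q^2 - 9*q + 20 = (q - 4)*(q - 5)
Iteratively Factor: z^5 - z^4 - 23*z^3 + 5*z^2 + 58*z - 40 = (z - 1)*(z^4 - 23*z^2 - 18*z + 40) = (z - 5)*(z - 1)*(z^3 + 5*z^2 + 2*z - 8) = (z - 5)*(z - 1)^2*(z^2 + 6*z + 8) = (z - 5)*(z - 1)^2*(z + 2)*(z + 4)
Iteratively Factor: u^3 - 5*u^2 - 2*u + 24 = (u - 3)*(u^2 - 2*u - 8) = (u - 3)*(u + 2)*(u - 4)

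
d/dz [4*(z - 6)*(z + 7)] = 8*z + 4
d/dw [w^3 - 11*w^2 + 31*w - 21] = 3*w^2 - 22*w + 31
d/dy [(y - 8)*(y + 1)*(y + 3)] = 3*y^2 - 8*y - 29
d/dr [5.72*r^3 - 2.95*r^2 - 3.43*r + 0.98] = 17.16*r^2 - 5.9*r - 3.43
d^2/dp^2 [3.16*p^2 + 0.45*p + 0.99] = 6.32000000000000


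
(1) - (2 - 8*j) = 8*j - 1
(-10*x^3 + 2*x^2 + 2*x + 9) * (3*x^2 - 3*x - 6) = -30*x^5 + 36*x^4 + 60*x^3 + 9*x^2 - 39*x - 54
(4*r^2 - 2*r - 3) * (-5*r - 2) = -20*r^3 + 2*r^2 + 19*r + 6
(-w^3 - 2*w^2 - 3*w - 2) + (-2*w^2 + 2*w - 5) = -w^3 - 4*w^2 - w - 7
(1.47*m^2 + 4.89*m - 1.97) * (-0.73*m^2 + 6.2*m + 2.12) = -1.0731*m^4 + 5.5443*m^3 + 34.8725*m^2 - 1.8472*m - 4.1764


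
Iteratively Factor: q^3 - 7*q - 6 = (q + 1)*(q^2 - q - 6) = (q - 3)*(q + 1)*(q + 2)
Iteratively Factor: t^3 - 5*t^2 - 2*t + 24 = (t - 3)*(t^2 - 2*t - 8) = (t - 4)*(t - 3)*(t + 2)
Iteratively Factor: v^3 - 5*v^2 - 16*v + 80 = (v - 4)*(v^2 - v - 20) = (v - 4)*(v + 4)*(v - 5)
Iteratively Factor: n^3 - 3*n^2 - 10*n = (n)*(n^2 - 3*n - 10) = n*(n + 2)*(n - 5)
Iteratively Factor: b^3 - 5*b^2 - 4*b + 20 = (b - 2)*(b^2 - 3*b - 10) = (b - 5)*(b - 2)*(b + 2)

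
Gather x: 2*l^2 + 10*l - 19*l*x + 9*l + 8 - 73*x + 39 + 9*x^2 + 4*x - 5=2*l^2 + 19*l + 9*x^2 + x*(-19*l - 69) + 42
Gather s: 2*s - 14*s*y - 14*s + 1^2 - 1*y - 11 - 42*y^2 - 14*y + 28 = s*(-14*y - 12) - 42*y^2 - 15*y + 18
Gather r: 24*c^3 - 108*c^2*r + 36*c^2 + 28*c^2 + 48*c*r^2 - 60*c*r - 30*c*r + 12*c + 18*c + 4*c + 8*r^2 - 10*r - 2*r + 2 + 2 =24*c^3 + 64*c^2 + 34*c + r^2*(48*c + 8) + r*(-108*c^2 - 90*c - 12) + 4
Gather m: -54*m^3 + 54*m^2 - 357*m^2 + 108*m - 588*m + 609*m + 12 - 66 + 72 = -54*m^3 - 303*m^2 + 129*m + 18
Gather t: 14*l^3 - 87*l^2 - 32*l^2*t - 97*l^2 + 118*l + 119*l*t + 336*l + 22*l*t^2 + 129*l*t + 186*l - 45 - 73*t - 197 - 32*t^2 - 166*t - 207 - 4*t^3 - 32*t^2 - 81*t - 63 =14*l^3 - 184*l^2 + 640*l - 4*t^3 + t^2*(22*l - 64) + t*(-32*l^2 + 248*l - 320) - 512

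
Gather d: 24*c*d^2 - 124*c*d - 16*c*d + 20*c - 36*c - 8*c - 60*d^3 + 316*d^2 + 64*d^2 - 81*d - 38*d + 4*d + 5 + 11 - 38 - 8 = -24*c - 60*d^3 + d^2*(24*c + 380) + d*(-140*c - 115) - 30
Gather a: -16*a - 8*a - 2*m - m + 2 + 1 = -24*a - 3*m + 3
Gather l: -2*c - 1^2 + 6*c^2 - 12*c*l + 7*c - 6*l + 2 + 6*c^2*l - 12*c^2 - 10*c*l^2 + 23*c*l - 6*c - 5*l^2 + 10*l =-6*c^2 - c + l^2*(-10*c - 5) + l*(6*c^2 + 11*c + 4) + 1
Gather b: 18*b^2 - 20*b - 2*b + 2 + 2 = 18*b^2 - 22*b + 4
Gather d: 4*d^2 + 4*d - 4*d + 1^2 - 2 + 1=4*d^2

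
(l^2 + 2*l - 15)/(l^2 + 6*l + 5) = (l - 3)/(l + 1)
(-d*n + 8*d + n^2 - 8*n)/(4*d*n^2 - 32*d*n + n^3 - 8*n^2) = (-d + n)/(n*(4*d + n))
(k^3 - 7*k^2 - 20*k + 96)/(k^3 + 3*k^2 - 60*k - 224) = (k - 3)/(k + 7)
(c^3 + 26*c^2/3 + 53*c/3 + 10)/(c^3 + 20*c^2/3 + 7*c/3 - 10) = (c + 1)/(c - 1)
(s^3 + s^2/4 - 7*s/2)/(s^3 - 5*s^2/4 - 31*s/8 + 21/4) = 2*s/(2*s - 3)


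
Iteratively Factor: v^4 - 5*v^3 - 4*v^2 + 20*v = (v)*(v^3 - 5*v^2 - 4*v + 20) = v*(v + 2)*(v^2 - 7*v + 10) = v*(v - 5)*(v + 2)*(v - 2)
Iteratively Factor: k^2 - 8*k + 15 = (k - 5)*(k - 3)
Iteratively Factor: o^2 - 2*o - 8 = (o - 4)*(o + 2)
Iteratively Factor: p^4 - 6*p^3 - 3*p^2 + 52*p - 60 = (p - 2)*(p^3 - 4*p^2 - 11*p + 30) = (p - 5)*(p - 2)*(p^2 + p - 6) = (p - 5)*(p - 2)^2*(p + 3)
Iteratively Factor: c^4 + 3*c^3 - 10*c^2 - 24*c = (c)*(c^3 + 3*c^2 - 10*c - 24) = c*(c - 3)*(c^2 + 6*c + 8) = c*(c - 3)*(c + 4)*(c + 2)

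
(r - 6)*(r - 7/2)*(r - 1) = r^3 - 21*r^2/2 + 61*r/2 - 21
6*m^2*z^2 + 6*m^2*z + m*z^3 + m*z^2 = z*(6*m + z)*(m*z + m)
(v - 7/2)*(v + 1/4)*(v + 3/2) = v^3 - 7*v^2/4 - 23*v/4 - 21/16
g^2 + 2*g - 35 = (g - 5)*(g + 7)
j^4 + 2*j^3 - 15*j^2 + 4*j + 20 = (j - 2)^2*(j + 1)*(j + 5)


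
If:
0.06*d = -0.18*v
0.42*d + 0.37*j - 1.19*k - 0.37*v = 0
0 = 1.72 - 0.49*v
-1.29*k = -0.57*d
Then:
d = -10.53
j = 0.50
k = -4.65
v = 3.51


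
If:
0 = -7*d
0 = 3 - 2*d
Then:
No Solution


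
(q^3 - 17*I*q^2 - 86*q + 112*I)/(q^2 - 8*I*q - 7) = (q^2 - 10*I*q - 16)/(q - I)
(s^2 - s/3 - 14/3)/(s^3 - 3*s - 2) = (-3*s^2 + s + 14)/(3*(-s^3 + 3*s + 2))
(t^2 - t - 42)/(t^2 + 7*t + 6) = (t - 7)/(t + 1)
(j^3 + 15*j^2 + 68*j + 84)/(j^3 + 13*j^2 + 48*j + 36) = (j^2 + 9*j + 14)/(j^2 + 7*j + 6)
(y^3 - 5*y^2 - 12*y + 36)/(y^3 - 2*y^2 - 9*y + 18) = (y - 6)/(y - 3)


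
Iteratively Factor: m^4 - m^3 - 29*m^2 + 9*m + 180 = (m + 3)*(m^3 - 4*m^2 - 17*m + 60) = (m + 3)*(m + 4)*(m^2 - 8*m + 15) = (m - 5)*(m + 3)*(m + 4)*(m - 3)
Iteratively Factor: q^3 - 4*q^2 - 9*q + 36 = (q - 3)*(q^2 - q - 12) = (q - 4)*(q - 3)*(q + 3)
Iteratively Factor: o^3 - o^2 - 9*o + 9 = (o + 3)*(o^2 - 4*o + 3) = (o - 1)*(o + 3)*(o - 3)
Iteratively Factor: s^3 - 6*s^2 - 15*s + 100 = (s + 4)*(s^2 - 10*s + 25) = (s - 5)*(s + 4)*(s - 5)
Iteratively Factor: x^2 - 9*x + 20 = (x - 5)*(x - 4)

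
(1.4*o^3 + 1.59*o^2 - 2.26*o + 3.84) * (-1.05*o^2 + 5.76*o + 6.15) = -1.47*o^5 + 6.3945*o^4 + 20.1414*o^3 - 7.2711*o^2 + 8.2194*o + 23.616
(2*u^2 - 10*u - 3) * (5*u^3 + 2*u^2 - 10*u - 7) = 10*u^5 - 46*u^4 - 55*u^3 + 80*u^2 + 100*u + 21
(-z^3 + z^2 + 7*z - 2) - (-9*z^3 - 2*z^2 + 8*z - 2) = 8*z^3 + 3*z^2 - z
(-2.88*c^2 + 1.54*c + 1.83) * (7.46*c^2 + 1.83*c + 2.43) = -21.4848*c^4 + 6.218*c^3 + 9.4716*c^2 + 7.0911*c + 4.4469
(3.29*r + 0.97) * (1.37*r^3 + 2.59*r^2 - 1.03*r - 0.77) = 4.5073*r^4 + 9.85*r^3 - 0.8764*r^2 - 3.5324*r - 0.7469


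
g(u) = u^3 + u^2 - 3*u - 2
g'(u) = 3*u^2 + 2*u - 3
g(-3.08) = -12.49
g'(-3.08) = 19.30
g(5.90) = 220.49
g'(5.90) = 113.23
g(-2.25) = -1.58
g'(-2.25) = 7.69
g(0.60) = -3.22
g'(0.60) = -0.72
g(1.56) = -0.45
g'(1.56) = 7.42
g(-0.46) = -0.51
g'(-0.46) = -3.29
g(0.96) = -3.07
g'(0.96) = 1.68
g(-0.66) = 0.13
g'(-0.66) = -3.01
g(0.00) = -2.00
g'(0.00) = -3.00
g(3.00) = 25.00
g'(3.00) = 30.00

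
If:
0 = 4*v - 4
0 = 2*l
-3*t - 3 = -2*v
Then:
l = 0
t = -1/3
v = 1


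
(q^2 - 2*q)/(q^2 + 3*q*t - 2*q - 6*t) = q/(q + 3*t)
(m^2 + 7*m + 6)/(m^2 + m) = (m + 6)/m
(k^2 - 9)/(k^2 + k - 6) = (k - 3)/(k - 2)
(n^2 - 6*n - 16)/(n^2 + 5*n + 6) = (n - 8)/(n + 3)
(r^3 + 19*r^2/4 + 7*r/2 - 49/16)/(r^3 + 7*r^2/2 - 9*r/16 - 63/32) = 2*(8*r^2 + 10*r - 7)/(16*r^2 - 9)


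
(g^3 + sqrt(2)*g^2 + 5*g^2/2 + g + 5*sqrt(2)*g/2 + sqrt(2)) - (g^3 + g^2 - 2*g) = sqrt(2)*g^2 + 3*g^2/2 + 3*g + 5*sqrt(2)*g/2 + sqrt(2)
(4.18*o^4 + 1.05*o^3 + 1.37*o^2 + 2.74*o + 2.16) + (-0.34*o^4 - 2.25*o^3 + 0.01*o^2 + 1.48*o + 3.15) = 3.84*o^4 - 1.2*o^3 + 1.38*o^2 + 4.22*o + 5.31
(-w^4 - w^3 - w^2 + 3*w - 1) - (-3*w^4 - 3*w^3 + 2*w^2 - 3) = 2*w^4 + 2*w^3 - 3*w^2 + 3*w + 2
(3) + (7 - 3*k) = 10 - 3*k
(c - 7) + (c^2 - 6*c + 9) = c^2 - 5*c + 2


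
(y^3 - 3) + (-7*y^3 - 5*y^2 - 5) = -6*y^3 - 5*y^2 - 8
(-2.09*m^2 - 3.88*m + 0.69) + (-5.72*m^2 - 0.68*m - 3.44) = -7.81*m^2 - 4.56*m - 2.75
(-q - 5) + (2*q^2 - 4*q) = 2*q^2 - 5*q - 5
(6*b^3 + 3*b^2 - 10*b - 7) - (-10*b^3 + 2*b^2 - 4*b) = 16*b^3 + b^2 - 6*b - 7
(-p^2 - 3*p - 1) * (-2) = 2*p^2 + 6*p + 2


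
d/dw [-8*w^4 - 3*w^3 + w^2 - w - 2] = -32*w^3 - 9*w^2 + 2*w - 1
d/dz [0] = 0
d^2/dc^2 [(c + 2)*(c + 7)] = 2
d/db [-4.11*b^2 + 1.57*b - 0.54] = 1.57 - 8.22*b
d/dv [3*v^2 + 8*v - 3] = 6*v + 8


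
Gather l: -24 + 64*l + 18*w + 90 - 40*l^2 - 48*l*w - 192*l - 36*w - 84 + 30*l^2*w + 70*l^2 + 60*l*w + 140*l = l^2*(30*w + 30) + l*(12*w + 12) - 18*w - 18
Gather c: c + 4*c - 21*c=-16*c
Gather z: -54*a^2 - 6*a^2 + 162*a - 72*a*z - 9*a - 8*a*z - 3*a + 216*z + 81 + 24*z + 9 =-60*a^2 + 150*a + z*(240 - 80*a) + 90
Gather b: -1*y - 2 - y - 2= -2*y - 4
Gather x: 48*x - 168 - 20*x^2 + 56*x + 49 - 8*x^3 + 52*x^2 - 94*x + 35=-8*x^3 + 32*x^2 + 10*x - 84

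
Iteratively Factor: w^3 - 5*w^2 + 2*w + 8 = (w - 2)*(w^2 - 3*w - 4) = (w - 2)*(w + 1)*(w - 4)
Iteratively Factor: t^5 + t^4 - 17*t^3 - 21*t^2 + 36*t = (t + 3)*(t^4 - 2*t^3 - 11*t^2 + 12*t) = t*(t + 3)*(t^3 - 2*t^2 - 11*t + 12) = t*(t - 4)*(t + 3)*(t^2 + 2*t - 3) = t*(t - 4)*(t + 3)^2*(t - 1)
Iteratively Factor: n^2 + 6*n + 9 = (n + 3)*(n + 3)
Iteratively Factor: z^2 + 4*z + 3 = (z + 3)*(z + 1)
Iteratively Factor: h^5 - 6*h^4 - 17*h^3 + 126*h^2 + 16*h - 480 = (h + 4)*(h^4 - 10*h^3 + 23*h^2 + 34*h - 120) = (h + 2)*(h + 4)*(h^3 - 12*h^2 + 47*h - 60) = (h - 5)*(h + 2)*(h + 4)*(h^2 - 7*h + 12) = (h - 5)*(h - 4)*(h + 2)*(h + 4)*(h - 3)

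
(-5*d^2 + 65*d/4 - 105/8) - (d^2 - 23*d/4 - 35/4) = -6*d^2 + 22*d - 35/8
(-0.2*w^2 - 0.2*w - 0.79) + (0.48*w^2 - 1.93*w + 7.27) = 0.28*w^2 - 2.13*w + 6.48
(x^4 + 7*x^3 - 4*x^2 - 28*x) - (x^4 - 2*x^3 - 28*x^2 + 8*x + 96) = 9*x^3 + 24*x^2 - 36*x - 96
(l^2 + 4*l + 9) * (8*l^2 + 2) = 8*l^4 + 32*l^3 + 74*l^2 + 8*l + 18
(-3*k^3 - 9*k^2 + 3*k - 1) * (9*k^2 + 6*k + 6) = -27*k^5 - 99*k^4 - 45*k^3 - 45*k^2 + 12*k - 6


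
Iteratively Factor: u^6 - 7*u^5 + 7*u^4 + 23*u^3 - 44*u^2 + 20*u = (u - 2)*(u^5 - 5*u^4 - 3*u^3 + 17*u^2 - 10*u) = (u - 2)*(u + 2)*(u^4 - 7*u^3 + 11*u^2 - 5*u) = (u - 2)*(u - 1)*(u + 2)*(u^3 - 6*u^2 + 5*u) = (u - 2)*(u - 1)^2*(u + 2)*(u^2 - 5*u) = u*(u - 2)*(u - 1)^2*(u + 2)*(u - 5)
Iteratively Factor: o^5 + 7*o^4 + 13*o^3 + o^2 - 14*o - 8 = (o + 2)*(o^4 + 5*o^3 + 3*o^2 - 5*o - 4) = (o + 2)*(o + 4)*(o^3 + o^2 - o - 1) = (o + 1)*(o + 2)*(o + 4)*(o^2 - 1) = (o + 1)^2*(o + 2)*(o + 4)*(o - 1)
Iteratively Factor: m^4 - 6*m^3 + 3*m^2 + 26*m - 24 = (m + 2)*(m^3 - 8*m^2 + 19*m - 12) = (m - 1)*(m + 2)*(m^2 - 7*m + 12) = (m - 4)*(m - 1)*(m + 2)*(m - 3)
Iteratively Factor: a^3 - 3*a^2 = (a)*(a^2 - 3*a) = a^2*(a - 3)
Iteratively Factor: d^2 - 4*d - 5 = (d - 5)*(d + 1)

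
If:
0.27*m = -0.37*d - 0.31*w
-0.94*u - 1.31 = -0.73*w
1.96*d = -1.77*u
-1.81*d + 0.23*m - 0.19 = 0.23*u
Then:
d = -0.44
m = -2.18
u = 0.49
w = 2.43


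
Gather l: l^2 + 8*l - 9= l^2 + 8*l - 9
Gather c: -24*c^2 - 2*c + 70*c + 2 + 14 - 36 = -24*c^2 + 68*c - 20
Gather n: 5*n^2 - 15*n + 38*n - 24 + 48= 5*n^2 + 23*n + 24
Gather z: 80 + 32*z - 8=32*z + 72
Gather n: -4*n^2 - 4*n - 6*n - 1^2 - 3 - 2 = -4*n^2 - 10*n - 6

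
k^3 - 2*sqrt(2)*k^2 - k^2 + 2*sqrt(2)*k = k*(k - 1)*(k - 2*sqrt(2))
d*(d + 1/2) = d^2 + d/2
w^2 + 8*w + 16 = (w + 4)^2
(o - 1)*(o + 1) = o^2 - 1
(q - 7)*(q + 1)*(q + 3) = q^3 - 3*q^2 - 25*q - 21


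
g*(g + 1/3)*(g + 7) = g^3 + 22*g^2/3 + 7*g/3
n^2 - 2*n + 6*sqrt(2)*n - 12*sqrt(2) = (n - 2)*(n + 6*sqrt(2))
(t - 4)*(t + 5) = t^2 + t - 20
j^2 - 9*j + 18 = (j - 6)*(j - 3)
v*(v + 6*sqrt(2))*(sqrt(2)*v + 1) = sqrt(2)*v^3 + 13*v^2 + 6*sqrt(2)*v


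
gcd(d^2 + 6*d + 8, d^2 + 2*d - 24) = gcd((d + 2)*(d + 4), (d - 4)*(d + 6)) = 1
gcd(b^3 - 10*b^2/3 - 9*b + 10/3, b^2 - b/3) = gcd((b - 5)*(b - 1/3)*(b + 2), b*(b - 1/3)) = b - 1/3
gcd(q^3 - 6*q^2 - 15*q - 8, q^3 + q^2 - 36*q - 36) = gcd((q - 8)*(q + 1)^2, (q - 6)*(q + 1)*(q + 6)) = q + 1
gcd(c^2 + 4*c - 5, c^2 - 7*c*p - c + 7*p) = c - 1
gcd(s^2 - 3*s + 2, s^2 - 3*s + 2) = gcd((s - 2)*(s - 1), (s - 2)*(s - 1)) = s^2 - 3*s + 2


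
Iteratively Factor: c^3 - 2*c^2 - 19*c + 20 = (c - 5)*(c^2 + 3*c - 4) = (c - 5)*(c + 4)*(c - 1)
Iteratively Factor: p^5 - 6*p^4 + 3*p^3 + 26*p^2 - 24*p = (p + 2)*(p^4 - 8*p^3 + 19*p^2 - 12*p) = (p - 4)*(p + 2)*(p^3 - 4*p^2 + 3*p) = p*(p - 4)*(p + 2)*(p^2 - 4*p + 3) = p*(p - 4)*(p - 3)*(p + 2)*(p - 1)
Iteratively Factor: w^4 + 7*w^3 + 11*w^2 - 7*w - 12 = (w + 3)*(w^3 + 4*w^2 - w - 4) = (w - 1)*(w + 3)*(w^2 + 5*w + 4) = (w - 1)*(w + 3)*(w + 4)*(w + 1)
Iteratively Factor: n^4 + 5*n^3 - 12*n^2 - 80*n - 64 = (n + 4)*(n^3 + n^2 - 16*n - 16) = (n - 4)*(n + 4)*(n^2 + 5*n + 4) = (n - 4)*(n + 4)^2*(n + 1)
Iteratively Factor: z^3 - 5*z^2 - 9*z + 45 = (z + 3)*(z^2 - 8*z + 15) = (z - 3)*(z + 3)*(z - 5)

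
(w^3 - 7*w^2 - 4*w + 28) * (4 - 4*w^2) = -4*w^5 + 28*w^4 + 20*w^3 - 140*w^2 - 16*w + 112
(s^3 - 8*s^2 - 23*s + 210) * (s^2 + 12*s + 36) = s^5 + 4*s^4 - 83*s^3 - 354*s^2 + 1692*s + 7560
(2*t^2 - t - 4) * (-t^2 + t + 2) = -2*t^4 + 3*t^3 + 7*t^2 - 6*t - 8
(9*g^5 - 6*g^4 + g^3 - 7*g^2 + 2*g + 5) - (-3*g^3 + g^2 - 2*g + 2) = 9*g^5 - 6*g^4 + 4*g^3 - 8*g^2 + 4*g + 3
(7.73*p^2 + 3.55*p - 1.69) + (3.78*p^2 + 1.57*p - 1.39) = 11.51*p^2 + 5.12*p - 3.08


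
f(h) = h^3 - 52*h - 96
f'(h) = 3*h^2 - 52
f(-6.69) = -47.54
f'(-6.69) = 82.27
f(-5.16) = 34.93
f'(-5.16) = 27.88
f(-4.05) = 48.17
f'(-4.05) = -2.79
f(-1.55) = -19.12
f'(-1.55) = -44.79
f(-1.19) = -35.81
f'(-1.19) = -47.75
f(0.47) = -120.34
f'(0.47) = -51.34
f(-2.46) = 17.03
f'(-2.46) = -33.85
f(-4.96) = 39.90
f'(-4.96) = 21.80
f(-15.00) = -2691.00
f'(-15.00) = 623.00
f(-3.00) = 33.00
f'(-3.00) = -25.00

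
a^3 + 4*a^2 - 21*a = a*(a - 3)*(a + 7)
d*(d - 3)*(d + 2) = d^3 - d^2 - 6*d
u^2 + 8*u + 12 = (u + 2)*(u + 6)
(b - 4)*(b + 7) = b^2 + 3*b - 28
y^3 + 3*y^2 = y^2*(y + 3)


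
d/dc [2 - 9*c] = -9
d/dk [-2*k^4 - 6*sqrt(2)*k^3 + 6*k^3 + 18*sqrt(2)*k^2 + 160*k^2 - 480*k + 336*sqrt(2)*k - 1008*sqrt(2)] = -8*k^3 - 18*sqrt(2)*k^2 + 18*k^2 + 36*sqrt(2)*k + 320*k - 480 + 336*sqrt(2)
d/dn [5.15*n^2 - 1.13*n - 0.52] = 10.3*n - 1.13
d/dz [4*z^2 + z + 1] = 8*z + 1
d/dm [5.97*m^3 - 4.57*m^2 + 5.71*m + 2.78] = 17.91*m^2 - 9.14*m + 5.71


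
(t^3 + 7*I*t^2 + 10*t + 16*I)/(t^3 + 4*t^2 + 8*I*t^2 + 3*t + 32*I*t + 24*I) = (t^2 - I*t + 2)/(t^2 + 4*t + 3)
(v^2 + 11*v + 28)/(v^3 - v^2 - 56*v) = (v + 4)/(v*(v - 8))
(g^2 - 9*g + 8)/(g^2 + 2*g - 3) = (g - 8)/(g + 3)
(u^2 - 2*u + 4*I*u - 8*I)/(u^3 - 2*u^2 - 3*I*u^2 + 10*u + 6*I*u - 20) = (u + 4*I)/(u^2 - 3*I*u + 10)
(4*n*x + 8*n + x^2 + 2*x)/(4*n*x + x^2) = (x + 2)/x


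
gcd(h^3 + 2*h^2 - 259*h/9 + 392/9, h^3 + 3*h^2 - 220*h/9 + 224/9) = h^2 + 13*h/3 - 56/3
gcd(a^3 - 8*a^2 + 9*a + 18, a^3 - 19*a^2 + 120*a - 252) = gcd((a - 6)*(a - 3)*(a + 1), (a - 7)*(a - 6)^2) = a - 6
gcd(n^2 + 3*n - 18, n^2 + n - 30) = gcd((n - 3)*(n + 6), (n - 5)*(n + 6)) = n + 6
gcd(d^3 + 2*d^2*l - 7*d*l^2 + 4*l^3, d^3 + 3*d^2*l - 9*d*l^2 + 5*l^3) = d^2 - 2*d*l + l^2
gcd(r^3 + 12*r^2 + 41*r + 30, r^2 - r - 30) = r + 5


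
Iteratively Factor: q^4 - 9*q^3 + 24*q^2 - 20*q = (q - 2)*(q^3 - 7*q^2 + 10*q) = q*(q - 2)*(q^2 - 7*q + 10) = q*(q - 2)^2*(q - 5)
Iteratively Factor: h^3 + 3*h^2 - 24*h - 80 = (h + 4)*(h^2 - h - 20) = (h - 5)*(h + 4)*(h + 4)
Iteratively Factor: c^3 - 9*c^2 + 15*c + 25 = (c - 5)*(c^2 - 4*c - 5) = (c - 5)*(c + 1)*(c - 5)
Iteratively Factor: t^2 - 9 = (t + 3)*(t - 3)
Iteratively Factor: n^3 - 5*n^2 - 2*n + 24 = (n - 3)*(n^2 - 2*n - 8) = (n - 4)*(n - 3)*(n + 2)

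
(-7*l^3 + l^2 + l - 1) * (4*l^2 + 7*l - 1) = -28*l^5 - 45*l^4 + 18*l^3 + 2*l^2 - 8*l + 1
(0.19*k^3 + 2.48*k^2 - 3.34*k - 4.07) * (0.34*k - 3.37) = 0.0646*k^4 + 0.2029*k^3 - 9.4932*k^2 + 9.872*k + 13.7159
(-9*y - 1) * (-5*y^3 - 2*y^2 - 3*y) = 45*y^4 + 23*y^3 + 29*y^2 + 3*y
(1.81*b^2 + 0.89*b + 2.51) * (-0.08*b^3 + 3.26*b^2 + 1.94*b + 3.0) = -0.1448*b^5 + 5.8294*b^4 + 6.212*b^3 + 15.3392*b^2 + 7.5394*b + 7.53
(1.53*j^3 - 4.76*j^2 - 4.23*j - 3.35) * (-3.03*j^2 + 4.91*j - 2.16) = -4.6359*j^5 + 21.9351*j^4 - 13.8595*j^3 - 0.337200000000001*j^2 - 7.3117*j + 7.236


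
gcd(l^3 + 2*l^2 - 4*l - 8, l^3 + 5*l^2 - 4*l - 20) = l^2 - 4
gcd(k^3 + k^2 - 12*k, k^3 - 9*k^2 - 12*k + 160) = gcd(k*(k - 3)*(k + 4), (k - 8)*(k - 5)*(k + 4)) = k + 4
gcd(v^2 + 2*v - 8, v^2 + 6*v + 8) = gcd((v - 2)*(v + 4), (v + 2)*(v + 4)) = v + 4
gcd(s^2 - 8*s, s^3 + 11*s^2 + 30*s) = s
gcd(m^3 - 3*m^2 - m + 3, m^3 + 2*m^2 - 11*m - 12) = m^2 - 2*m - 3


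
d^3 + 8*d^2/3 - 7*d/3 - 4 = (d - 4/3)*(d + 1)*(d + 3)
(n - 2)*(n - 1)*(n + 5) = n^3 + 2*n^2 - 13*n + 10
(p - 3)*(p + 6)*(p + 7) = p^3 + 10*p^2 + 3*p - 126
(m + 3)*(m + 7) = m^2 + 10*m + 21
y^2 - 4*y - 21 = (y - 7)*(y + 3)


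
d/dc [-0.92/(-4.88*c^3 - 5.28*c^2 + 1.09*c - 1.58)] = (-13.4688*c^2 - 9.7152*c + 1.0028)/(4.88*c^3 + 5.28*c^2 - 1.09*c + 1.58)^2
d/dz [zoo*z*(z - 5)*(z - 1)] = zoo*(z^2 + z + 1)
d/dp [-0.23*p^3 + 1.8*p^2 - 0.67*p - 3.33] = -0.69*p^2 + 3.6*p - 0.67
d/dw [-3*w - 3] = -3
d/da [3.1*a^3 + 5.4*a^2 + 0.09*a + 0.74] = 9.3*a^2 + 10.8*a + 0.09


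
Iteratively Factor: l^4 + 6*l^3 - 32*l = (l + 4)*(l^3 + 2*l^2 - 8*l) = (l - 2)*(l + 4)*(l^2 + 4*l) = (l - 2)*(l + 4)^2*(l)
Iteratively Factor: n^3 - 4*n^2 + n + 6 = (n + 1)*(n^2 - 5*n + 6) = (n - 3)*(n + 1)*(n - 2)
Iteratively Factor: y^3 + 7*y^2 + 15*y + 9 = (y + 3)*(y^2 + 4*y + 3) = (y + 3)^2*(y + 1)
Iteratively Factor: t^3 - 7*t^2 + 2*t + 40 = (t + 2)*(t^2 - 9*t + 20) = (t - 4)*(t + 2)*(t - 5)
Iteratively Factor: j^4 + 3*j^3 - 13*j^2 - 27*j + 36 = (j + 3)*(j^3 - 13*j + 12) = (j + 3)*(j + 4)*(j^2 - 4*j + 3) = (j - 1)*(j + 3)*(j + 4)*(j - 3)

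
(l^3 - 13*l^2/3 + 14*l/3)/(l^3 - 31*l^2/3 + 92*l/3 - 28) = l/(l - 6)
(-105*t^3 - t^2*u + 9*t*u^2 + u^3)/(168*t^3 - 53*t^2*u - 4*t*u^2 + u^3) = (-5*t - u)/(8*t - u)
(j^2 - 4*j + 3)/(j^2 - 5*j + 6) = (j - 1)/(j - 2)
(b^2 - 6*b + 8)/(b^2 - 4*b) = (b - 2)/b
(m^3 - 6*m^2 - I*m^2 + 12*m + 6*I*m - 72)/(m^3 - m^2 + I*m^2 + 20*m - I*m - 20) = (m^2 + 3*m*(-2 + I) - 18*I)/(m^2 + m*(-1 + 5*I) - 5*I)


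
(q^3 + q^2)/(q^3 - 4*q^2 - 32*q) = q*(q + 1)/(q^2 - 4*q - 32)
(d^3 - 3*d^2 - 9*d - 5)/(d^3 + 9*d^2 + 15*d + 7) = (d - 5)/(d + 7)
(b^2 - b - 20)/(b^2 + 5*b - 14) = (b^2 - b - 20)/(b^2 + 5*b - 14)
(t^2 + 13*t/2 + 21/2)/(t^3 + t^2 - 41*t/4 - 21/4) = 2*(t + 3)/(2*t^2 - 5*t - 3)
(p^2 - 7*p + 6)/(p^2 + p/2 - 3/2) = 2*(p - 6)/(2*p + 3)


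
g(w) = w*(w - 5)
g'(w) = 2*w - 5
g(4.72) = -1.32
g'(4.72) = 4.44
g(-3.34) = 27.86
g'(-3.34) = -11.68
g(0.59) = -2.60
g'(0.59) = -3.82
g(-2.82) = 22.05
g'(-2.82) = -10.64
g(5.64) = 3.61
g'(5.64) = 6.28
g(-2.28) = 16.60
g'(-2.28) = -9.56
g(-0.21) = 1.09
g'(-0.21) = -5.42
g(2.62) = -6.24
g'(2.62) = 0.24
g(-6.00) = 66.00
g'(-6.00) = -17.00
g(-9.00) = 126.00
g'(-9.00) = -23.00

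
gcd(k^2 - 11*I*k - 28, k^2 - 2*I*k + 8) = k - 4*I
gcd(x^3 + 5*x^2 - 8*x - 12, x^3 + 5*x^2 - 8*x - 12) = x^3 + 5*x^2 - 8*x - 12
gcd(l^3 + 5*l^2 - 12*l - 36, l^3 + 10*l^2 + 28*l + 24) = l^2 + 8*l + 12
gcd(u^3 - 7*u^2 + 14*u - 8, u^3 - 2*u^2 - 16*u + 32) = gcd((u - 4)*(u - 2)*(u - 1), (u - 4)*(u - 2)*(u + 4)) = u^2 - 6*u + 8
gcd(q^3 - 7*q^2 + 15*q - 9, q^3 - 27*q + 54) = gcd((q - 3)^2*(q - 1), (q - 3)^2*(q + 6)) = q^2 - 6*q + 9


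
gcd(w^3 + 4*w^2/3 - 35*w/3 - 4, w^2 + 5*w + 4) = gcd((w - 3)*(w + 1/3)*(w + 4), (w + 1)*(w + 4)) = w + 4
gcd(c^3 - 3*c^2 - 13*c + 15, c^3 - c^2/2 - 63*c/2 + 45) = c - 5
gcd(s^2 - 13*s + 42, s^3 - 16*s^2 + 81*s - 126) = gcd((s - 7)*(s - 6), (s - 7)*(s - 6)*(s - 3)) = s^2 - 13*s + 42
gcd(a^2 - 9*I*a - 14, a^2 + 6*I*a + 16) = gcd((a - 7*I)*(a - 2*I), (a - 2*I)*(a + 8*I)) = a - 2*I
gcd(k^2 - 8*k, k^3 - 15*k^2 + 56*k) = k^2 - 8*k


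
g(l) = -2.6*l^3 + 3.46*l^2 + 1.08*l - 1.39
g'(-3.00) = -89.88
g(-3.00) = 96.71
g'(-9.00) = -693.00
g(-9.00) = 2164.55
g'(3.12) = -53.26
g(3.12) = -43.30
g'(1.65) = -8.74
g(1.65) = -1.87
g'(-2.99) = -89.34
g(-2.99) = 95.81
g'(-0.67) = -7.06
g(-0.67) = 0.22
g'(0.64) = 2.31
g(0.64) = 0.04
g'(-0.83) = -10.04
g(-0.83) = 1.58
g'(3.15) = -54.52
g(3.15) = -44.92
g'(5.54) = -199.98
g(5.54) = -331.30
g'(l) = -7.8*l^2 + 6.92*l + 1.08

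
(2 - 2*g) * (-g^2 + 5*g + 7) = 2*g^3 - 12*g^2 - 4*g + 14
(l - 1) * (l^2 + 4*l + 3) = l^3 + 3*l^2 - l - 3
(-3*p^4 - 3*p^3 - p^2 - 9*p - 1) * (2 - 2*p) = 6*p^5 - 4*p^3 + 16*p^2 - 16*p - 2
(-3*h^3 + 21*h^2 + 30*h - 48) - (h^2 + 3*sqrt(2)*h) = -3*h^3 + 20*h^2 - 3*sqrt(2)*h + 30*h - 48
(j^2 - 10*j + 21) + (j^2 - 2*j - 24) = 2*j^2 - 12*j - 3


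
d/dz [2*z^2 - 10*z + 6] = 4*z - 10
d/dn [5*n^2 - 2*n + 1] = 10*n - 2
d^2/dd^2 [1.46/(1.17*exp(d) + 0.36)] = (1.998594*exp(d) - 0.614952)*exp(d)/(1.17*exp(d) + 0.36)^3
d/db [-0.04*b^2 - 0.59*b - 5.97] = -0.08*b - 0.59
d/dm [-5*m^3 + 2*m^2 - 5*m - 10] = -15*m^2 + 4*m - 5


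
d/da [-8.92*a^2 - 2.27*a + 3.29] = -17.84*a - 2.27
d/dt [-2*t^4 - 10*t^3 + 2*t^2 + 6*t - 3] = -8*t^3 - 30*t^2 + 4*t + 6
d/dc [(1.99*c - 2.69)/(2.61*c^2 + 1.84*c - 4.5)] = (-5.1939*c^2 + 14.0418*c - 4.0054)/(6.8121*c^4 + 9.6048*c^3 - 20.1044*c^2 - 16.56*c + 20.25)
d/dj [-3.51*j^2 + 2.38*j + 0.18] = 2.38 - 7.02*j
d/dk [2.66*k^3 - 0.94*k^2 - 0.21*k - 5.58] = 7.98*k^2 - 1.88*k - 0.21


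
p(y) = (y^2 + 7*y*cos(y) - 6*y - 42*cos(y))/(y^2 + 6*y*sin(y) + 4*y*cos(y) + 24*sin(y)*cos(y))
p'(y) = (-7*y*sin(y) + 2*y + 42*sin(y) + 7*cos(y) - 6)/(y^2 + 6*y*sin(y) + 4*y*cos(y) + 24*sin(y)*cos(y)) + (y^2 + 7*y*cos(y) - 6*y - 42*cos(y))*(4*y*sin(y) - 6*y*cos(y) - 2*y + 24*sin(y)^2 - 6*sin(y) - 24*cos(y)^2 - 4*cos(y))/(y^2 + 6*y*sin(y) + 4*y*cos(y) + 24*sin(y)*cos(y))^2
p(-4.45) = -8.87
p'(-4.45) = -6.35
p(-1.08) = 3.06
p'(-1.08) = -5.91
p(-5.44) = 3.36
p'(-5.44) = 32.94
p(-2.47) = 1.94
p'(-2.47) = -1.48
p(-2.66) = 2.27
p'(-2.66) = -2.11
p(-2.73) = 2.43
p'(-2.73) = -2.43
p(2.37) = -2.95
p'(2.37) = 5.62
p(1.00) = -1.25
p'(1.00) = 1.47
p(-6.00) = -0.93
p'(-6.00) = -0.09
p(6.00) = 0.00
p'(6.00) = 0.30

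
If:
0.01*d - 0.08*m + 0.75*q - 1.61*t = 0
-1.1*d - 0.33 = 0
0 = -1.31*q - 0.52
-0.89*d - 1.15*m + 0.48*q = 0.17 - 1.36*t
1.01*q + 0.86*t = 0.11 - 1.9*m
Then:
No Solution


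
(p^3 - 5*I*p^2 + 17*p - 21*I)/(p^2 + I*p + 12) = (p^3 - 5*I*p^2 + 17*p - 21*I)/(p^2 + I*p + 12)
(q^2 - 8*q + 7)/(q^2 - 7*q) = (q - 1)/q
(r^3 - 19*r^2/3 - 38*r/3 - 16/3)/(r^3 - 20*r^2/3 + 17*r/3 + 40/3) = (3*r^2 - 22*r - 16)/(3*r^2 - 23*r + 40)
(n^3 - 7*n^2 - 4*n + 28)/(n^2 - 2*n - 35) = (n^2 - 4)/(n + 5)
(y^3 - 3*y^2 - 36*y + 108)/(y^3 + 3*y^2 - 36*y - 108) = (y - 3)/(y + 3)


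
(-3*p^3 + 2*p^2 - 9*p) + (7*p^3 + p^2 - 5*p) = 4*p^3 + 3*p^2 - 14*p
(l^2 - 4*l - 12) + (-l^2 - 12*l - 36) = -16*l - 48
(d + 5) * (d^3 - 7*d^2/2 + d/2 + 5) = d^4 + 3*d^3/2 - 17*d^2 + 15*d/2 + 25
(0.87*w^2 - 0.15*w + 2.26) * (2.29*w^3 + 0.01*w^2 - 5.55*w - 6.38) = 1.9923*w^5 - 0.3348*w^4 + 0.3454*w^3 - 4.6955*w^2 - 11.586*w - 14.4188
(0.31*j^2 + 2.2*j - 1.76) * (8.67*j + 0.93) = 2.6877*j^3 + 19.3623*j^2 - 13.2132*j - 1.6368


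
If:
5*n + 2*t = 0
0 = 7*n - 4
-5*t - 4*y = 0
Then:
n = 4/7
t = -10/7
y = 25/14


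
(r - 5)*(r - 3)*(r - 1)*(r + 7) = r^4 - 2*r^3 - 40*r^2 + 146*r - 105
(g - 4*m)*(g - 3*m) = g^2 - 7*g*m + 12*m^2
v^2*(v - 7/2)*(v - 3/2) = v^4 - 5*v^3 + 21*v^2/4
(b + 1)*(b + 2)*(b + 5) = b^3 + 8*b^2 + 17*b + 10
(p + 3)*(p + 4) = p^2 + 7*p + 12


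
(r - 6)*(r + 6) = r^2 - 36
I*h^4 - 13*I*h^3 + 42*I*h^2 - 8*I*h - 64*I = (h - 8)*(h - 4)*(h - 2)*(I*h + I)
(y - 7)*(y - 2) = y^2 - 9*y + 14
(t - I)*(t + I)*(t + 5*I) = t^3 + 5*I*t^2 + t + 5*I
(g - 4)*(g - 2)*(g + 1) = g^3 - 5*g^2 + 2*g + 8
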